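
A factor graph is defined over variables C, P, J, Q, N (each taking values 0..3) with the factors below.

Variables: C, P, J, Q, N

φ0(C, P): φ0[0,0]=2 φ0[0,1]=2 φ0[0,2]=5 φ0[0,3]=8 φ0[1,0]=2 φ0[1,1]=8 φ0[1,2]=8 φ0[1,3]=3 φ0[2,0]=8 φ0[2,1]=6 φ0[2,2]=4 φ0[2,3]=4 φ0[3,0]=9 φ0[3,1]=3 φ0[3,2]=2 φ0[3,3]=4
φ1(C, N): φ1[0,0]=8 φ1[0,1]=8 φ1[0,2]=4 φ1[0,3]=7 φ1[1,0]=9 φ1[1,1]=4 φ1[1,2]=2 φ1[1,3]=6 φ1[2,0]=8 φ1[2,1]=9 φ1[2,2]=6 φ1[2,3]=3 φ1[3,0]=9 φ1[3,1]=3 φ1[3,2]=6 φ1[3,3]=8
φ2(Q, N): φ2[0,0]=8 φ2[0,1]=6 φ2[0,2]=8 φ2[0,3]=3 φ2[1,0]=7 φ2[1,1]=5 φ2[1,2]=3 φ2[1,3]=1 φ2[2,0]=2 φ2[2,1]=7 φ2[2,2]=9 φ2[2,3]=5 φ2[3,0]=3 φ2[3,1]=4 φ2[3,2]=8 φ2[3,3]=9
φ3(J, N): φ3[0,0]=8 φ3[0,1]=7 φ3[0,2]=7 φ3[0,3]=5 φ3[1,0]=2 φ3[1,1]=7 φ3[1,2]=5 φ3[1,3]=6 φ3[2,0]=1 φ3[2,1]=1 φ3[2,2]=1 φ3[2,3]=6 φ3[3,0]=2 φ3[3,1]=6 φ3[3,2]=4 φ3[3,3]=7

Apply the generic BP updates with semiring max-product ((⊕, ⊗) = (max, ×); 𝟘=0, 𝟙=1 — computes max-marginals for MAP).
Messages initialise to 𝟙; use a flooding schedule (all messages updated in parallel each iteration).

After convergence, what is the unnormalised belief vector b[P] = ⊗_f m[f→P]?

init: all messages = 𝟙 over 4 values
r1 m[φ0→C] = [8, 8, 8, 9]
r1 m[φ0→P] = [9, 8, 8, 8]
r1 m[φ1→C] = [8, 9, 9, 9]
r1 m[φ1→N] = [9, 9, 6, 8]
r1 m[φ2→Q] = [8, 7, 9, 9]
r1 m[φ2→N] = [8, 7, 9, 9]
r1 m[φ3→J] = [8, 7, 6, 7]
r1 m[φ3→N] = [8, 7, 7, 7]
r1 m[C→φ0] = [1, 1, 1, 1]
r1 m[C→φ1] = [1, 1, 1, 1]
r1 m[P→φ0] = [1, 1, 1, 1]
r1 m[J→φ3] = [1, 1, 1, 1]
r1 m[Q→φ2] = [1, 1, 1, 1]
r1 m[N→φ1] = [1, 1, 1, 1]
r1 m[N→φ2] = [1, 1, 1, 1]
r1 m[N→φ3] = [1, 1, 1, 1]
r2 m[φ0→C] = [8, 8, 8, 9]
r2 m[φ0→P] = [9, 8, 8, 8]
r2 m[φ1→C] = [8, 9, 9, 9]
r2 m[φ1→N] = [9, 9, 6, 8]
r2 m[φ2→Q] = [8, 7, 9, 9]
r2 m[φ2→N] = [8, 7, 9, 9]
r2 m[φ3→J] = [8, 7, 6, 7]
r2 m[φ3→N] = [8, 7, 7, 7]
r2 m[C→φ0] = [8, 9, 9, 9]
r2 m[C→φ1] = [8, 8, 8, 9]
r2 m[P→φ0] = [1, 1, 1, 1]
r2 m[J→φ3] = [1, 1, 1, 1]
r2 m[Q→φ2] = [1, 1, 1, 1]
r2 m[N→φ1] = [64, 49, 63, 63]
r2 m[N→φ2] = [72, 63, 42, 56]
r2 m[N→φ3] = [72, 63, 54, 72]
r3 m[φ0→C] = [8, 8, 8, 9]
r3 m[φ0→P] = [81, 72, 72, 64]
r3 m[φ1→C] = [512, 576, 512, 576]
r3 m[φ1→N] = [81, 72, 54, 72]
r3 m[φ2→Q] = [576, 504, 441, 504]
r3 m[φ2→N] = [8, 7, 9, 9]
r3 m[φ3→J] = [576, 441, 432, 504]
r3 m[φ3→N] = [8, 7, 7, 7]
r3 m[C→φ0] = [8, 9, 9, 9]
r3 m[C→φ1] = [8, 8, 8, 9]
r3 m[P→φ0] = [1, 1, 1, 1]
r3 m[J→φ3] = [1, 1, 1, 1]
r3 m[Q→φ2] = [1, 1, 1, 1]
r3 m[N→φ1] = [64, 49, 63, 63]
r3 m[N→φ2] = [72, 63, 42, 56]
r3 m[N→φ3] = [72, 63, 54, 72]
r4 m[φ0→C] = [8, 8, 8, 9]
r4 m[φ0→P] = [81, 72, 72, 64]
r4 m[φ1→C] = [512, 576, 512, 576]
r4 m[φ1→N] = [81, 72, 54, 72]
r4 m[φ2→Q] = [576, 504, 441, 504]
r4 m[φ2→N] = [8, 7, 9, 9]
r4 m[φ3→J] = [576, 441, 432, 504]
r4 m[φ3→N] = [8, 7, 7, 7]
r4 m[C→φ0] = [512, 576, 512, 576]
r4 m[C→φ1] = [8, 8, 8, 9]
r4 m[P→φ0] = [1, 1, 1, 1]
r4 m[J→φ3] = [1, 1, 1, 1]
r4 m[Q→φ2] = [1, 1, 1, 1]
r4 m[N→φ1] = [64, 49, 63, 63]
r4 m[N→φ2] = [648, 504, 378, 504]
r4 m[N→φ3] = [648, 504, 486, 648]
r5 m[φ0→C] = [8, 8, 8, 9]
r5 m[φ0→P] = [5184, 4608, 4608, 4096]
r5 m[φ1→C] = [512, 576, 512, 576]
r5 m[φ1→N] = [81, 72, 54, 72]
r5 m[φ2→Q] = [5184, 4536, 3528, 4536]
r5 m[φ2→N] = [8, 7, 9, 9]
r5 m[φ3→J] = [5184, 3888, 3888, 4536]
r5 m[φ3→N] = [8, 7, 7, 7]
r5 m[C→φ0] = [512, 576, 512, 576]
r5 m[C→φ1] = [8, 8, 8, 9]
r5 m[P→φ0] = [1, 1, 1, 1]
r5 m[J→φ3] = [1, 1, 1, 1]
r5 m[Q→φ2] = [1, 1, 1, 1]
r5 m[N→φ1] = [64, 49, 63, 63]
r5 m[N→φ2] = [648, 504, 378, 504]
r5 m[N→φ3] = [648, 504, 486, 648]
r6 m[φ0→C] = [8, 8, 8, 9]
r6 m[φ0→P] = [5184, 4608, 4608, 4096]
r6 m[φ1→C] = [512, 576, 512, 576]
r6 m[φ1→N] = [81, 72, 54, 72]
r6 m[φ2→Q] = [5184, 4536, 3528, 4536]
r6 m[φ2→N] = [8, 7, 9, 9]
r6 m[φ3→J] = [5184, 3888, 3888, 4536]
r6 m[φ3→N] = [8, 7, 7, 7]
r6 m[C→φ0] = [512, 576, 512, 576]
r6 m[C→φ1] = [8, 8, 8, 9]
r6 m[P→φ0] = [1, 1, 1, 1]
r6 m[J→φ3] = [1, 1, 1, 1]
r6 m[Q→φ2] = [1, 1, 1, 1]
r6 m[N→φ1] = [64, 49, 63, 63]
r6 m[N→φ2] = [648, 504, 378, 504]
r6 m[N→φ3] = [648, 504, 486, 648]
fixed point reached at round 6
b[P] = ⊗ incoming = [5184, 4608, 4608, 4096]

b[P] = [5184, 4608, 4608, 4096]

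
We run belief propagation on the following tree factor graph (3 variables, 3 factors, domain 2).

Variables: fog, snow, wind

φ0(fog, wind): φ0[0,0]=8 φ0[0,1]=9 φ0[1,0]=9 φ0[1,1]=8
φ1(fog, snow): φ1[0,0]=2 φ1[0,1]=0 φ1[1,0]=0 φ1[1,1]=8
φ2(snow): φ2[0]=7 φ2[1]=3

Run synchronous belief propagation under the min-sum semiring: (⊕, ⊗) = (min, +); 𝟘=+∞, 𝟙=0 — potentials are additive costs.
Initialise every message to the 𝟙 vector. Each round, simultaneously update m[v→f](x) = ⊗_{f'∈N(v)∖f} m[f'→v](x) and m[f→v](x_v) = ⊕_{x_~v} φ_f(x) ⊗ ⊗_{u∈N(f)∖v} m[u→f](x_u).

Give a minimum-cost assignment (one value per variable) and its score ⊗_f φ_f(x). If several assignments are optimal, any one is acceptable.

init: all messages = 𝟙 over 2 values
r1 m[φ0→fog] = [8, 8]
r1 m[φ0→wind] = [8, 8]
r1 m[φ1→fog] = [0, 0]
r1 m[φ1→snow] = [0, 0]
r1 m[φ2→snow] = [7, 3]
r1 m[fog→φ0] = [0, 0]
r1 m[fog→φ1] = [0, 0]
r1 m[snow→φ1] = [0, 0]
r1 m[snow→φ2] = [0, 0]
r1 m[wind→φ0] = [0, 0]
r2 m[φ0→fog] = [8, 8]
r2 m[φ0→wind] = [8, 8]
r2 m[φ1→fog] = [0, 0]
r2 m[φ1→snow] = [0, 0]
r2 m[φ2→snow] = [7, 3]
r2 m[fog→φ0] = [0, 0]
r2 m[fog→φ1] = [8, 8]
r2 m[snow→φ1] = [7, 3]
r2 m[snow→φ2] = [0, 0]
r2 m[wind→φ0] = [0, 0]
r3 m[φ0→fog] = [8, 8]
r3 m[φ0→wind] = [8, 8]
r3 m[φ1→fog] = [3, 7]
r3 m[φ1→snow] = [8, 8]
r3 m[φ2→snow] = [7, 3]
r3 m[fog→φ0] = [0, 0]
r3 m[fog→φ1] = [8, 8]
r3 m[snow→φ1] = [7, 3]
r3 m[snow→φ2] = [0, 0]
r3 m[wind→φ0] = [0, 0]
r4 m[φ0→fog] = [8, 8]
r4 m[φ0→wind] = [8, 8]
r4 m[φ1→fog] = [3, 7]
r4 m[φ1→snow] = [8, 8]
r4 m[φ2→snow] = [7, 3]
r4 m[fog→φ0] = [3, 7]
r4 m[fog→φ1] = [8, 8]
r4 m[snow→φ1] = [7, 3]
r4 m[snow→φ2] = [8, 8]
r4 m[wind→φ0] = [0, 0]
r5 m[φ0→fog] = [8, 8]
r5 m[φ0→wind] = [11, 12]
r5 m[φ1→fog] = [3, 7]
r5 m[φ1→snow] = [8, 8]
r5 m[φ2→snow] = [7, 3]
r5 m[fog→φ0] = [3, 7]
r5 m[fog→φ1] = [8, 8]
r5 m[snow→φ1] = [7, 3]
r5 m[snow→φ2] = [8, 8]
r5 m[wind→φ0] = [0, 0]
r6 m[φ0→fog] = [8, 8]
r6 m[φ0→wind] = [11, 12]
r6 m[φ1→fog] = [3, 7]
r6 m[φ1→snow] = [8, 8]
r6 m[φ2→snow] = [7, 3]
r6 m[fog→φ0] = [3, 7]
r6 m[fog→φ1] = [8, 8]
r6 m[snow→φ1] = [7, 3]
r6 m[snow→φ2] = [8, 8]
r6 m[wind→φ0] = [0, 0]
fixed point reached at round 6
traceback from fog: (fog=0, snow=1, wind=0), score=11

assignment: (fog=0, snow=1, wind=0); score = 11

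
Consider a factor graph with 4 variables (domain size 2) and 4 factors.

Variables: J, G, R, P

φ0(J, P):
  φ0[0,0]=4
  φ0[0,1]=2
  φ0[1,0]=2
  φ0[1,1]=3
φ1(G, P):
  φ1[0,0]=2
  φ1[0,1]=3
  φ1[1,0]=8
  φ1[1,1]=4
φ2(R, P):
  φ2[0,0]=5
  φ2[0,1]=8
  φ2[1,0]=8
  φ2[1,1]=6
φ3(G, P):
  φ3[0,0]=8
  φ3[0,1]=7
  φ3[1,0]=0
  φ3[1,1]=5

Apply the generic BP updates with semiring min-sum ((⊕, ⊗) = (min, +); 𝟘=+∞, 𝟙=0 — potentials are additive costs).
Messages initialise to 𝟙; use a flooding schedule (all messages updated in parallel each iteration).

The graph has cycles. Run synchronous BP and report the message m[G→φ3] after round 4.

message @ round 4 = [9, 15]

init: all messages = 𝟙 over 2 values
r1 m[φ0→J] = [2, 2]
r1 m[φ0→P] = [2, 2]
r1 m[φ1→G] = [2, 4]
r1 m[φ1→P] = [2, 3]
r1 m[φ2→R] = [5, 6]
r1 m[φ2→P] = [5, 6]
r1 m[φ3→G] = [7, 0]
r1 m[φ3→P] = [0, 5]
r1 m[J→φ0] = [0, 0]
r1 m[G→φ1] = [0, 0]
r1 m[G→φ3] = [0, 0]
r1 m[R→φ2] = [0, 0]
r1 m[P→φ0] = [0, 0]
r1 m[P→φ1] = [0, 0]
r1 m[P→φ2] = [0, 0]
r1 m[P→φ3] = [0, 0]
r2 m[φ0→J] = [2, 2]
r2 m[φ0→P] = [2, 2]
r2 m[φ1→G] = [2, 4]
r2 m[φ1→P] = [2, 3]
r2 m[φ2→R] = [5, 6]
r2 m[φ2→P] = [5, 6]
r2 m[φ3→G] = [7, 0]
r2 m[φ3→P] = [0, 5]
r2 m[J→φ0] = [0, 0]
r2 m[G→φ1] = [7, 0]
r2 m[G→φ3] = [2, 4]
r2 m[R→φ2] = [0, 0]
r2 m[P→φ0] = [7, 14]
r2 m[P→φ1] = [7, 13]
r2 m[P→φ2] = [4, 10]
r2 m[P→φ3] = [9, 11]
r3 m[φ0→J] = [11, 9]
r3 m[φ0→P] = [2, 2]
r3 m[φ1→G] = [9, 15]
r3 m[φ1→P] = [8, 4]
r3 m[φ2→R] = [9, 12]
r3 m[φ2→P] = [5, 6]
r3 m[φ3→G] = [17, 9]
r3 m[φ3→P] = [4, 9]
r3 m[J→φ0] = [0, 0]
r3 m[G→φ1] = [7, 0]
r3 m[G→φ3] = [2, 4]
r3 m[R→φ2] = [0, 0]
r3 m[P→φ0] = [7, 14]
r3 m[P→φ1] = [7, 13]
r3 m[P→φ2] = [4, 10]
r3 m[P→φ3] = [9, 11]
r4 m[φ0→J] = [11, 9]
r4 m[φ0→P] = [2, 2]
r4 m[φ1→G] = [9, 15]
r4 m[φ1→P] = [8, 4]
r4 m[φ2→R] = [9, 12]
r4 m[φ2→P] = [5, 6]
r4 m[φ3→G] = [17, 9]
r4 m[φ3→P] = [4, 9]
r4 m[J→φ0] = [0, 0]
r4 m[G→φ1] = [17, 9]
r4 m[G→φ3] = [9, 15]
r4 m[R→φ2] = [0, 0]
r4 m[P→φ0] = [17, 19]
r4 m[P→φ1] = [11, 17]
r4 m[P→φ2] = [14, 15]
r4 m[P→φ3] = [15, 12]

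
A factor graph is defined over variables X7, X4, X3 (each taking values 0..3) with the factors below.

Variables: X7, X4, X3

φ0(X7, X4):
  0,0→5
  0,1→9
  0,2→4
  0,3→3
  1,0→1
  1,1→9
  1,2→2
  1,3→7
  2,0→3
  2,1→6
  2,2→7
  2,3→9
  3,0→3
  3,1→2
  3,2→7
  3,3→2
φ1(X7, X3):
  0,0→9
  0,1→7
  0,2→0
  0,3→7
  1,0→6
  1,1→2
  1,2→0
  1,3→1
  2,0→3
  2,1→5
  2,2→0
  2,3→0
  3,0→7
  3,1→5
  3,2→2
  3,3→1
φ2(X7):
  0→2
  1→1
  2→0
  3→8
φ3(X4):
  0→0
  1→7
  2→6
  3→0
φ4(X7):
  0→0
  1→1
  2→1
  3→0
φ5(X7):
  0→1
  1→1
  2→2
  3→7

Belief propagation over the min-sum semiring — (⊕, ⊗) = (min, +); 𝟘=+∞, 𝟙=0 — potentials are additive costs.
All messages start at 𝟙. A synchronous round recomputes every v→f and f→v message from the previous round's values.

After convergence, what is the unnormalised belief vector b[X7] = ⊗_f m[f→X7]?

b[X7] = [6, 4, 6, 18]

init: all messages = 𝟙 over 4 values
r1 m[φ0→X7] = [3, 1, 3, 2]
r1 m[φ0→X4] = [1, 2, 2, 2]
r1 m[φ1→X7] = [0, 0, 0, 1]
r1 m[φ1→X3] = [3, 2, 0, 0]
r1 m[φ2→X7] = [2, 1, 0, 8]
r1 m[φ3→X4] = [0, 7, 6, 0]
r1 m[φ4→X7] = [0, 1, 1, 0]
r1 m[φ5→X7] = [1, 1, 2, 7]
r1 m[X7→φ0] = [0, 0, 0, 0]
r1 m[X7→φ1] = [0, 0, 0, 0]
r1 m[X7→φ2] = [0, 0, 0, 0]
r1 m[X7→φ4] = [0, 0, 0, 0]
r1 m[X7→φ5] = [0, 0, 0, 0]
r1 m[X4→φ0] = [0, 0, 0, 0]
r1 m[X4→φ3] = [0, 0, 0, 0]
r1 m[X3→φ1] = [0, 0, 0, 0]
r2 m[φ0→X7] = [3, 1, 3, 2]
r2 m[φ0→X4] = [1, 2, 2, 2]
r2 m[φ1→X7] = [0, 0, 0, 1]
r2 m[φ1→X3] = [3, 2, 0, 0]
r2 m[φ2→X7] = [2, 1, 0, 8]
r2 m[φ3→X4] = [0, 7, 6, 0]
r2 m[φ4→X7] = [0, 1, 1, 0]
r2 m[φ5→X7] = [1, 1, 2, 7]
r2 m[X7→φ0] = [3, 3, 3, 16]
r2 m[X7→φ1] = [6, 4, 6, 17]
r2 m[X7→φ2] = [4, 3, 6, 10]
r2 m[X7→φ4] = [6, 3, 5, 18]
r2 m[X7→φ5] = [5, 3, 4, 11]
r2 m[X4→φ0] = [0, 7, 6, 0]
r2 m[X4→φ3] = [1, 2, 2, 2]
r2 m[X3→φ1] = [0, 0, 0, 0]
r3 m[φ0→X7] = [3, 1, 3, 2]
r3 m[φ0→X4] = [4, 9, 5, 6]
r3 m[φ1→X7] = [0, 0, 0, 1]
r3 m[φ1→X3] = [9, 6, 4, 5]
r3 m[φ2→X7] = [2, 1, 0, 8]
r3 m[φ3→X4] = [0, 7, 6, 0]
r3 m[φ4→X7] = [0, 1, 1, 0]
r3 m[φ5→X7] = [1, 1, 2, 7]
r3 m[X7→φ0] = [3, 3, 3, 16]
r3 m[X7→φ1] = [6, 4, 6, 17]
r3 m[X7→φ2] = [4, 3, 6, 10]
r3 m[X7→φ4] = [6, 3, 5, 18]
r3 m[X7→φ5] = [5, 3, 4, 11]
r3 m[X4→φ0] = [0, 7, 6, 0]
r3 m[X4→φ3] = [1, 2, 2, 2]
r3 m[X3→φ1] = [0, 0, 0, 0]
r4 m[φ0→X7] = [3, 1, 3, 2]
r4 m[φ0→X4] = [4, 9, 5, 6]
r4 m[φ1→X7] = [0, 0, 0, 1]
r4 m[φ1→X3] = [9, 6, 4, 5]
r4 m[φ2→X7] = [2, 1, 0, 8]
r4 m[φ3→X4] = [0, 7, 6, 0]
r4 m[φ4→X7] = [0, 1, 1, 0]
r4 m[φ5→X7] = [1, 1, 2, 7]
r4 m[X7→φ0] = [3, 3, 3, 16]
r4 m[X7→φ1] = [6, 4, 6, 17]
r4 m[X7→φ2] = [4, 3, 6, 10]
r4 m[X7→φ4] = [6, 3, 5, 18]
r4 m[X7→φ5] = [5, 3, 4, 11]
r4 m[X4→φ0] = [0, 7, 6, 0]
r4 m[X4→φ3] = [4, 9, 5, 6]
r4 m[X3→φ1] = [0, 0, 0, 0]
r5 m[φ0→X7] = [3, 1, 3, 2]
r5 m[φ0→X4] = [4, 9, 5, 6]
r5 m[φ1→X7] = [0, 0, 0, 1]
r5 m[φ1→X3] = [9, 6, 4, 5]
r5 m[φ2→X7] = [2, 1, 0, 8]
r5 m[φ3→X4] = [0, 7, 6, 0]
r5 m[φ4→X7] = [0, 1, 1, 0]
r5 m[φ5→X7] = [1, 1, 2, 7]
r5 m[X7→φ0] = [3, 3, 3, 16]
r5 m[X7→φ1] = [6, 4, 6, 17]
r5 m[X7→φ2] = [4, 3, 6, 10]
r5 m[X7→φ4] = [6, 3, 5, 18]
r5 m[X7→φ5] = [5, 3, 4, 11]
r5 m[X4→φ0] = [0, 7, 6, 0]
r5 m[X4→φ3] = [4, 9, 5, 6]
r5 m[X3→φ1] = [0, 0, 0, 0]
fixed point reached at round 5
b[X7] = ⊗ incoming = [6, 4, 6, 18]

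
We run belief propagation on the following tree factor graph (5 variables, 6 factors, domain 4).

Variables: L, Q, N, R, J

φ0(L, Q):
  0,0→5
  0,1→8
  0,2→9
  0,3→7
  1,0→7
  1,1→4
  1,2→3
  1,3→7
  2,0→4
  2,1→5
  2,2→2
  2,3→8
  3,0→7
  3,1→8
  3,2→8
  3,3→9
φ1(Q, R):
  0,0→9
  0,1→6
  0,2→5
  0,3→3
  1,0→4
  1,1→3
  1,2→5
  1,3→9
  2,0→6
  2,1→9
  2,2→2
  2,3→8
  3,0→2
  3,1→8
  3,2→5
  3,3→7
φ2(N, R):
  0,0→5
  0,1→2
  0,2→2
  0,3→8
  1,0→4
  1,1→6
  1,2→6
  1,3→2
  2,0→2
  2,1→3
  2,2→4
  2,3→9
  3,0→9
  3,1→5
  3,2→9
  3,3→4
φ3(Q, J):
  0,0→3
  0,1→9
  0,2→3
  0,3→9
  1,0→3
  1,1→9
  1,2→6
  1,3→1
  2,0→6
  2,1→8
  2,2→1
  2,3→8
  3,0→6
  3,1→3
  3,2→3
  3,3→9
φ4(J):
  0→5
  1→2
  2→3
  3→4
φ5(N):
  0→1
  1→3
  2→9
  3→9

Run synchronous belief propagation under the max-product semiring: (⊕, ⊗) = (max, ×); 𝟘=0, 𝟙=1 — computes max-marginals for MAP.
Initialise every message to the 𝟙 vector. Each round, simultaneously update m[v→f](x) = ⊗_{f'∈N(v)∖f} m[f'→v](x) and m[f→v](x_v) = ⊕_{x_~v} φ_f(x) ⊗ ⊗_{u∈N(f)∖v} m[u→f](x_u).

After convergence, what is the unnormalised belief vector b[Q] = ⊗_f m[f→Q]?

init: all messages = 𝟙 over 4 values
r1 m[φ0→L] = [9, 7, 8, 9]
r1 m[φ0→Q] = [7, 8, 9, 9]
r1 m[φ1→Q] = [9, 9, 9, 8]
r1 m[φ1→R] = [9, 9, 5, 9]
r1 m[φ2→N] = [8, 6, 9, 9]
r1 m[φ2→R] = [9, 6, 9, 9]
r1 m[φ3→Q] = [9, 9, 8, 9]
r1 m[φ3→J] = [6, 9, 6, 9]
r1 m[φ4→J] = [5, 2, 3, 4]
r1 m[φ5→N] = [1, 3, 9, 9]
r1 m[L→φ0] = [1, 1, 1, 1]
r1 m[Q→φ0] = [1, 1, 1, 1]
r1 m[Q→φ1] = [1, 1, 1, 1]
r1 m[Q→φ3] = [1, 1, 1, 1]
r1 m[N→φ2] = [1, 1, 1, 1]
r1 m[N→φ5] = [1, 1, 1, 1]
r1 m[R→φ1] = [1, 1, 1, 1]
r1 m[R→φ2] = [1, 1, 1, 1]
r1 m[J→φ3] = [1, 1, 1, 1]
r1 m[J→φ4] = [1, 1, 1, 1]
r2 m[φ0→L] = [9, 7, 8, 9]
r2 m[φ0→Q] = [7, 8, 9, 9]
r2 m[φ1→Q] = [9, 9, 9, 8]
r2 m[φ1→R] = [9, 9, 5, 9]
r2 m[φ2→N] = [8, 6, 9, 9]
r2 m[φ2→R] = [9, 6, 9, 9]
r2 m[φ3→Q] = [9, 9, 8, 9]
r2 m[φ3→J] = [6, 9, 6, 9]
r2 m[φ4→J] = [5, 2, 3, 4]
r2 m[φ5→N] = [1, 3, 9, 9]
r2 m[L→φ0] = [1, 1, 1, 1]
r2 m[Q→φ0] = [81, 81, 72, 72]
r2 m[Q→φ1] = [63, 72, 72, 81]
r2 m[Q→φ3] = [63, 72, 81, 72]
r2 m[N→φ2] = [1, 3, 9, 9]
r2 m[N→φ5] = [8, 6, 9, 9]
r2 m[R→φ1] = [9, 6, 9, 9]
r2 m[R→φ2] = [9, 9, 5, 9]
r2 m[J→φ3] = [5, 2, 3, 4]
r2 m[J→φ4] = [6, 9, 6, 9]
r3 m[φ0→L] = [648, 567, 576, 648]
r3 m[φ0→Q] = [7, 8, 9, 9]
r3 m[φ1→Q] = [81, 81, 72, 63]
r3 m[φ1→R] = [567, 648, 405, 648]
r3 m[φ2→N] = [72, 54, 81, 81]
r3 m[φ2→R] = [81, 45, 81, 81]
r3 m[φ3→Q] = [36, 18, 32, 36]
r3 m[φ3→J] = [486, 648, 432, 648]
r3 m[φ4→J] = [5, 2, 3, 4]
r3 m[φ5→N] = [1, 3, 9, 9]
r3 m[L→φ0] = [1, 1, 1, 1]
r3 m[Q→φ0] = [81, 81, 72, 72]
r3 m[Q→φ1] = [63, 72, 72, 81]
r3 m[Q→φ3] = [63, 72, 81, 72]
r3 m[N→φ2] = [1, 3, 9, 9]
r3 m[N→φ5] = [8, 6, 9, 9]
r3 m[R→φ1] = [9, 6, 9, 9]
r3 m[R→φ2] = [9, 9, 5, 9]
r3 m[J→φ3] = [5, 2, 3, 4]
r3 m[J→φ4] = [6, 9, 6, 9]
r4 m[φ0→L] = [648, 567, 576, 648]
r4 m[φ0→Q] = [7, 8, 9, 9]
r4 m[φ1→Q] = [81, 81, 72, 63]
r4 m[φ1→R] = [567, 648, 405, 648]
r4 m[φ2→N] = [72, 54, 81, 81]
r4 m[φ2→R] = [81, 45, 81, 81]
r4 m[φ3→Q] = [36, 18, 32, 36]
r4 m[φ3→J] = [486, 648, 432, 648]
r4 m[φ4→J] = [5, 2, 3, 4]
r4 m[φ5→N] = [1, 3, 9, 9]
r4 m[L→φ0] = [1, 1, 1, 1]
r4 m[Q→φ0] = [2916, 1458, 2304, 2268]
r4 m[Q→φ1] = [252, 144, 288, 324]
r4 m[Q→φ3] = [567, 648, 648, 567]
r4 m[N→φ2] = [1, 3, 9, 9]
r4 m[N→φ5] = [72, 54, 81, 81]
r4 m[R→φ1] = [81, 45, 81, 81]
r4 m[R→φ2] = [567, 648, 405, 648]
r4 m[J→φ3] = [5, 2, 3, 4]
r4 m[J→φ4] = [486, 648, 432, 648]
r5 m[φ0→L] = [20736, 20412, 18144, 20412]
r5 m[φ0→Q] = [7, 8, 9, 9]
r5 m[φ1→Q] = [729, 729, 648, 567]
r5 m[φ1→R] = [2268, 2592, 1620, 2304]
r5 m[φ2→N] = [5184, 3888, 5832, 5103]
r5 m[φ2→R] = [81, 45, 81, 81]
r5 m[φ3→Q] = [36, 18, 32, 36]
r5 m[φ3→J] = [3888, 5832, 3888, 5184]
r5 m[φ4→J] = [5, 2, 3, 4]
r5 m[φ5→N] = [1, 3, 9, 9]
r5 m[L→φ0] = [1, 1, 1, 1]
r5 m[Q→φ0] = [2916, 1458, 2304, 2268]
r5 m[Q→φ1] = [252, 144, 288, 324]
r5 m[Q→φ3] = [567, 648, 648, 567]
r5 m[N→φ2] = [1, 3, 9, 9]
r5 m[N→φ5] = [72, 54, 81, 81]
r5 m[R→φ1] = [81, 45, 81, 81]
r5 m[R→φ2] = [567, 648, 405, 648]
r5 m[J→φ3] = [5, 2, 3, 4]
r5 m[J→φ4] = [486, 648, 432, 648]
r6 m[φ0→L] = [20736, 20412, 18144, 20412]
r6 m[φ0→Q] = [7, 8, 9, 9]
r6 m[φ1→Q] = [729, 729, 648, 567]
r6 m[φ1→R] = [2268, 2592, 1620, 2304]
r6 m[φ2→N] = [5184, 3888, 5832, 5103]
r6 m[φ2→R] = [81, 45, 81, 81]
r6 m[φ3→Q] = [36, 18, 32, 36]
r6 m[φ3→J] = [3888, 5832, 3888, 5184]
r6 m[φ4→J] = [5, 2, 3, 4]
r6 m[φ5→N] = [1, 3, 9, 9]
r6 m[L→φ0] = [1, 1, 1, 1]
r6 m[Q→φ0] = [26244, 13122, 20736, 20412]
r6 m[Q→φ1] = [252, 144, 288, 324]
r6 m[Q→φ3] = [5103, 5832, 5832, 5103]
r6 m[N→φ2] = [1, 3, 9, 9]
r6 m[N→φ5] = [5184, 3888, 5832, 5103]
r6 m[R→φ1] = [81, 45, 81, 81]
r6 m[R→φ2] = [2268, 2592, 1620, 2304]
r6 m[J→φ3] = [5, 2, 3, 4]
r6 m[J→φ4] = [3888, 5832, 3888, 5184]
r7 m[φ0→L] = [186624, 183708, 163296, 183708]
r7 m[φ0→Q] = [7, 8, 9, 9]
r7 m[φ1→Q] = [729, 729, 648, 567]
r7 m[φ1→R] = [2268, 2592, 1620, 2304]
r7 m[φ2→N] = [18432, 15552, 20736, 20412]
r7 m[φ2→R] = [81, 45, 81, 81]
r7 m[φ3→Q] = [36, 18, 32, 36]
r7 m[φ3→J] = [34992, 52488, 34992, 46656]
r7 m[φ4→J] = [5, 2, 3, 4]
r7 m[φ5→N] = [1, 3, 9, 9]
r7 m[L→φ0] = [1, 1, 1, 1]
r7 m[Q→φ0] = [26244, 13122, 20736, 20412]
r7 m[Q→φ1] = [252, 144, 288, 324]
r7 m[Q→φ3] = [5103, 5832, 5832, 5103]
r7 m[N→φ2] = [1, 3, 9, 9]
r7 m[N→φ5] = [5184, 3888, 5832, 5103]
r7 m[R→φ1] = [81, 45, 81, 81]
r7 m[R→φ2] = [2268, 2592, 1620, 2304]
r7 m[J→φ3] = [5, 2, 3, 4]
r7 m[J→φ4] = [3888, 5832, 3888, 5184]
r8 m[φ0→L] = [186624, 183708, 163296, 183708]
r8 m[φ0→Q] = [7, 8, 9, 9]
r8 m[φ1→Q] = [729, 729, 648, 567]
r8 m[φ1→R] = [2268, 2592, 1620, 2304]
r8 m[φ2→N] = [18432, 15552, 20736, 20412]
r8 m[φ2→R] = [81, 45, 81, 81]
r8 m[φ3→Q] = [36, 18, 32, 36]
r8 m[φ3→J] = [34992, 52488, 34992, 46656]
r8 m[φ4→J] = [5, 2, 3, 4]
r8 m[φ5→N] = [1, 3, 9, 9]
r8 m[L→φ0] = [1, 1, 1, 1]
r8 m[Q→φ0] = [26244, 13122, 20736, 20412]
r8 m[Q→φ1] = [252, 144, 288, 324]
r8 m[Q→φ3] = [5103, 5832, 5832, 5103]
r8 m[N→φ2] = [1, 3, 9, 9]
r8 m[N→φ5] = [18432, 15552, 20736, 20412]
r8 m[R→φ1] = [81, 45, 81, 81]
r8 m[R→φ2] = [2268, 2592, 1620, 2304]
r8 m[J→φ3] = [5, 2, 3, 4]
r8 m[J→φ4] = [34992, 52488, 34992, 46656]
r9 m[φ0→L] = [186624, 183708, 163296, 183708]
r9 m[φ0→Q] = [7, 8, 9, 9]
r9 m[φ1→Q] = [729, 729, 648, 567]
r9 m[φ1→R] = [2268, 2592, 1620, 2304]
r9 m[φ2→N] = [18432, 15552, 20736, 20412]
r9 m[φ2→R] = [81, 45, 81, 81]
r9 m[φ3→Q] = [36, 18, 32, 36]
r9 m[φ3→J] = [34992, 52488, 34992, 46656]
r9 m[φ4→J] = [5, 2, 3, 4]
r9 m[φ5→N] = [1, 3, 9, 9]
r9 m[L→φ0] = [1, 1, 1, 1]
r9 m[Q→φ0] = [26244, 13122, 20736, 20412]
r9 m[Q→φ1] = [252, 144, 288, 324]
r9 m[Q→φ3] = [5103, 5832, 5832, 5103]
r9 m[N→φ2] = [1, 3, 9, 9]
r9 m[N→φ5] = [18432, 15552, 20736, 20412]
r9 m[R→φ1] = [81, 45, 81, 81]
r9 m[R→φ2] = [2268, 2592, 1620, 2304]
r9 m[J→φ3] = [5, 2, 3, 4]
r9 m[J→φ4] = [34992, 52488, 34992, 46656]
fixed point reached at round 9
b[Q] = ⊗ incoming = [183708, 104976, 186624, 183708]

b[Q] = [183708, 104976, 186624, 183708]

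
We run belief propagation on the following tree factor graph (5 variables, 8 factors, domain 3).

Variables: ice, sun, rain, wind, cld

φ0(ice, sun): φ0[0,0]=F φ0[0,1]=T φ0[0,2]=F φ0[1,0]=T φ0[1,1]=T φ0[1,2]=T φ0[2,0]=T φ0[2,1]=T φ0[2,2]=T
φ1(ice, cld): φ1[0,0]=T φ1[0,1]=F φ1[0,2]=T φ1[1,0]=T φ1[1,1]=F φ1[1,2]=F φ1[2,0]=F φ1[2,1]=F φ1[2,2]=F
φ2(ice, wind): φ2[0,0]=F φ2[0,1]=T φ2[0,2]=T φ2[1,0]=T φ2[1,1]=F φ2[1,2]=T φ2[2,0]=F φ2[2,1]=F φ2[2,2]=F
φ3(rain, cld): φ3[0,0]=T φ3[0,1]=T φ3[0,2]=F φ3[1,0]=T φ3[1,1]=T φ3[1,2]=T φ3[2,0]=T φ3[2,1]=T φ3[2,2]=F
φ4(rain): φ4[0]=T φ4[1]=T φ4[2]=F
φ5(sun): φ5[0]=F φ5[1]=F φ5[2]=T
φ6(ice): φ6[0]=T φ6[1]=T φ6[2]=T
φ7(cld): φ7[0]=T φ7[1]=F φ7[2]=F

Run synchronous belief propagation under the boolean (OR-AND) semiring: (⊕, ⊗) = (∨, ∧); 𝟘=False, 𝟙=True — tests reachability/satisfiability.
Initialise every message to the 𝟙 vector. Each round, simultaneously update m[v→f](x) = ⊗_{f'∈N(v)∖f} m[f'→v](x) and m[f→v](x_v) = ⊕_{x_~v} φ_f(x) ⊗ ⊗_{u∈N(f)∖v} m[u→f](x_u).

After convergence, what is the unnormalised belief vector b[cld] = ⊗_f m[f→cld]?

b[cld] = [T, F, F]

init: all messages = 𝟙 over 3 values
r1 m[φ0→ice] = [T, T, T]
r1 m[φ0→sun] = [T, T, T]
r1 m[φ1→ice] = [T, T, F]
r1 m[φ1→cld] = [T, F, T]
r1 m[φ2→ice] = [T, T, F]
r1 m[φ2→wind] = [T, T, T]
r1 m[φ3→rain] = [T, T, T]
r1 m[φ3→cld] = [T, T, T]
r1 m[φ4→rain] = [T, T, F]
r1 m[φ5→sun] = [F, F, T]
r1 m[φ6→ice] = [T, T, T]
r1 m[φ7→cld] = [T, F, F]
r1 m[ice→φ0] = [T, T, T]
r1 m[ice→φ1] = [T, T, T]
r1 m[ice→φ2] = [T, T, T]
r1 m[ice→φ6] = [T, T, T]
r1 m[sun→φ0] = [T, T, T]
r1 m[sun→φ5] = [T, T, T]
r1 m[rain→φ3] = [T, T, T]
r1 m[rain→φ4] = [T, T, T]
r1 m[wind→φ2] = [T, T, T]
r1 m[cld→φ1] = [T, T, T]
r1 m[cld→φ3] = [T, T, T]
r1 m[cld→φ7] = [T, T, T]
r2 m[φ0→ice] = [T, T, T]
r2 m[φ0→sun] = [T, T, T]
r2 m[φ1→ice] = [T, T, F]
r2 m[φ1→cld] = [T, F, T]
r2 m[φ2→ice] = [T, T, F]
r2 m[φ2→wind] = [T, T, T]
r2 m[φ3→rain] = [T, T, T]
r2 m[φ3→cld] = [T, T, T]
r2 m[φ4→rain] = [T, T, F]
r2 m[φ5→sun] = [F, F, T]
r2 m[φ6→ice] = [T, T, T]
r2 m[φ7→cld] = [T, F, F]
r2 m[ice→φ0] = [T, T, F]
r2 m[ice→φ1] = [T, T, F]
r2 m[ice→φ2] = [T, T, F]
r2 m[ice→φ6] = [T, T, F]
r2 m[sun→φ0] = [F, F, T]
r2 m[sun→φ5] = [T, T, T]
r2 m[rain→φ3] = [T, T, F]
r2 m[rain→φ4] = [T, T, T]
r2 m[wind→φ2] = [T, T, T]
r2 m[cld→φ1] = [T, F, F]
r2 m[cld→φ3] = [T, F, F]
r2 m[cld→φ7] = [T, F, T]
r3 m[φ0→ice] = [F, T, T]
r3 m[φ0→sun] = [T, T, T]
r3 m[φ1→ice] = [T, T, F]
r3 m[φ1→cld] = [T, F, T]
r3 m[φ2→ice] = [T, T, F]
r3 m[φ2→wind] = [T, T, T]
r3 m[φ3→rain] = [T, T, T]
r3 m[φ3→cld] = [T, T, T]
r3 m[φ4→rain] = [T, T, F]
r3 m[φ5→sun] = [F, F, T]
r3 m[φ6→ice] = [T, T, T]
r3 m[φ7→cld] = [T, F, F]
r3 m[ice→φ0] = [T, T, F]
r3 m[ice→φ1] = [T, T, F]
r3 m[ice→φ2] = [T, T, F]
r3 m[ice→φ6] = [T, T, F]
r3 m[sun→φ0] = [F, F, T]
r3 m[sun→φ5] = [T, T, T]
r3 m[rain→φ3] = [T, T, F]
r3 m[rain→φ4] = [T, T, T]
r3 m[wind→φ2] = [T, T, T]
r3 m[cld→φ1] = [T, F, F]
r3 m[cld→φ3] = [T, F, F]
r3 m[cld→φ7] = [T, F, T]
r4 m[φ0→ice] = [F, T, T]
r4 m[φ0→sun] = [T, T, T]
r4 m[φ1→ice] = [T, T, F]
r4 m[φ1→cld] = [T, F, T]
r4 m[φ2→ice] = [T, T, F]
r4 m[φ2→wind] = [T, T, T]
r4 m[φ3→rain] = [T, T, T]
r4 m[φ3→cld] = [T, T, T]
r4 m[φ4→rain] = [T, T, F]
r4 m[φ5→sun] = [F, F, T]
r4 m[φ6→ice] = [T, T, T]
r4 m[φ7→cld] = [T, F, F]
r4 m[ice→φ0] = [T, T, F]
r4 m[ice→φ1] = [F, T, F]
r4 m[ice→φ2] = [F, T, F]
r4 m[ice→φ6] = [F, T, F]
r4 m[sun→φ0] = [F, F, T]
r4 m[sun→φ5] = [T, T, T]
r4 m[rain→φ3] = [T, T, F]
r4 m[rain→φ4] = [T, T, T]
r4 m[wind→φ2] = [T, T, T]
r4 m[cld→φ1] = [T, F, F]
r4 m[cld→φ3] = [T, F, F]
r4 m[cld→φ7] = [T, F, T]
r5 m[φ0→ice] = [F, T, T]
r5 m[φ0→sun] = [T, T, T]
r5 m[φ1→ice] = [T, T, F]
r5 m[φ1→cld] = [T, F, F]
r5 m[φ2→ice] = [T, T, F]
r5 m[φ2→wind] = [T, F, T]
r5 m[φ3→rain] = [T, T, T]
r5 m[φ3→cld] = [T, T, T]
r5 m[φ4→rain] = [T, T, F]
r5 m[φ5→sun] = [F, F, T]
r5 m[φ6→ice] = [T, T, T]
r5 m[φ7→cld] = [T, F, F]
r5 m[ice→φ0] = [T, T, F]
r5 m[ice→φ1] = [F, T, F]
r5 m[ice→φ2] = [F, T, F]
r5 m[ice→φ6] = [F, T, F]
r5 m[sun→φ0] = [F, F, T]
r5 m[sun→φ5] = [T, T, T]
r5 m[rain→φ3] = [T, T, F]
r5 m[rain→φ4] = [T, T, T]
r5 m[wind→φ2] = [T, T, T]
r5 m[cld→φ1] = [T, F, F]
r5 m[cld→φ3] = [T, F, F]
r5 m[cld→φ7] = [T, F, T]
r6 m[φ0→ice] = [F, T, T]
r6 m[φ0→sun] = [T, T, T]
r6 m[φ1→ice] = [T, T, F]
r6 m[φ1→cld] = [T, F, F]
r6 m[φ2→ice] = [T, T, F]
r6 m[φ2→wind] = [T, F, T]
r6 m[φ3→rain] = [T, T, T]
r6 m[φ3→cld] = [T, T, T]
r6 m[φ4→rain] = [T, T, F]
r6 m[φ5→sun] = [F, F, T]
r6 m[φ6→ice] = [T, T, T]
r6 m[φ7→cld] = [T, F, F]
r6 m[ice→φ0] = [T, T, F]
r6 m[ice→φ1] = [F, T, F]
r6 m[ice→φ2] = [F, T, F]
r6 m[ice→φ6] = [F, T, F]
r6 m[sun→φ0] = [F, F, T]
r6 m[sun→φ5] = [T, T, T]
r6 m[rain→φ3] = [T, T, F]
r6 m[rain→φ4] = [T, T, T]
r6 m[wind→φ2] = [T, T, T]
r6 m[cld→φ1] = [T, F, F]
r6 m[cld→φ3] = [T, F, F]
r6 m[cld→φ7] = [T, F, F]
r7 m[φ0→ice] = [F, T, T]
r7 m[φ0→sun] = [T, T, T]
r7 m[φ1→ice] = [T, T, F]
r7 m[φ1→cld] = [T, F, F]
r7 m[φ2→ice] = [T, T, F]
r7 m[φ2→wind] = [T, F, T]
r7 m[φ3→rain] = [T, T, T]
r7 m[φ3→cld] = [T, T, T]
r7 m[φ4→rain] = [T, T, F]
r7 m[φ5→sun] = [F, F, T]
r7 m[φ6→ice] = [T, T, T]
r7 m[φ7→cld] = [T, F, F]
r7 m[ice→φ0] = [T, T, F]
r7 m[ice→φ1] = [F, T, F]
r7 m[ice→φ2] = [F, T, F]
r7 m[ice→φ6] = [F, T, F]
r7 m[sun→φ0] = [F, F, T]
r7 m[sun→φ5] = [T, T, T]
r7 m[rain→φ3] = [T, T, F]
r7 m[rain→φ4] = [T, T, T]
r7 m[wind→φ2] = [T, T, T]
r7 m[cld→φ1] = [T, F, F]
r7 m[cld→φ3] = [T, F, F]
r7 m[cld→φ7] = [T, F, F]
fixed point reached at round 7
b[cld] = ⊗ incoming = [T, F, F]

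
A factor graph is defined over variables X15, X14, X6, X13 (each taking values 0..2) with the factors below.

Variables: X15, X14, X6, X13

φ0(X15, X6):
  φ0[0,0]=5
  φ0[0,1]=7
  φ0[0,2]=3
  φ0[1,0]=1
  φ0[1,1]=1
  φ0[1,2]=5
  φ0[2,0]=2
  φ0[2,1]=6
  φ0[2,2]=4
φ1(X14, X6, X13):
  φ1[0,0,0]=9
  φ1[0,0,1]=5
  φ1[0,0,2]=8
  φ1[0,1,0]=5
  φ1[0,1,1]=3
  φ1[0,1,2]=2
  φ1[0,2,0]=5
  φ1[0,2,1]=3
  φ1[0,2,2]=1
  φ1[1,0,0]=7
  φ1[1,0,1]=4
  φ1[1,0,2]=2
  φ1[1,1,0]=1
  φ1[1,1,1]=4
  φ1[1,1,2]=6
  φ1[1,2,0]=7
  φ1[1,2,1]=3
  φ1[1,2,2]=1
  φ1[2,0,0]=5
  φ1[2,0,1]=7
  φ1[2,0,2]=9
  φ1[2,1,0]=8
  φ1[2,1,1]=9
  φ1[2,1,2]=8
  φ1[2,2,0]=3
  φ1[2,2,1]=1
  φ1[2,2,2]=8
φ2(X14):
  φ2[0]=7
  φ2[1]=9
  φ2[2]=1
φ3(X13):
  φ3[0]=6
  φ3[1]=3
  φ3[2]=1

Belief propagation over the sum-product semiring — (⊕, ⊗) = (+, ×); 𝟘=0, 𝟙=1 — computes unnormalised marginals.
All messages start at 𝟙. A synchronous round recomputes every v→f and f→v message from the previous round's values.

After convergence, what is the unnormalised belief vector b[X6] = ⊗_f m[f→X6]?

b[X6] = [8824, 8204, 9324]

init: all messages = 𝟙 over 3 values
r1 m[φ0→X15] = [15, 7, 12]
r1 m[φ0→X6] = [8, 14, 12]
r1 m[φ1→X14] = [41, 35, 58]
r1 m[φ1→X6] = [56, 46, 32]
r1 m[φ1→X13] = [50, 39, 45]
r1 m[φ2→X14] = [7, 9, 1]
r1 m[φ3→X13] = [6, 3, 1]
r1 m[X15→φ0] = [1, 1, 1]
r1 m[X14→φ1] = [1, 1, 1]
r1 m[X14→φ2] = [1, 1, 1]
r1 m[X6→φ0] = [1, 1, 1]
r1 m[X6→φ1] = [1, 1, 1]
r1 m[X13→φ1] = [1, 1, 1]
r1 m[X13→φ3] = [1, 1, 1]
r2 m[φ0→X15] = [15, 7, 12]
r2 m[φ0→X6] = [8, 14, 12]
r2 m[φ1→X14] = [41, 35, 58]
r2 m[φ1→X6] = [56, 46, 32]
r2 m[φ1→X13] = [50, 39, 45]
r2 m[φ2→X14] = [7, 9, 1]
r2 m[φ3→X13] = [6, 3, 1]
r2 m[X15→φ0] = [1, 1, 1]
r2 m[X14→φ1] = [7, 9, 1]
r2 m[X14→φ2] = [41, 35, 58]
r2 m[X6→φ0] = [56, 46, 32]
r2 m[X6→φ1] = [8, 14, 12]
r2 m[X13→φ1] = [6, 3, 1]
r2 m[X13→φ3] = [50, 39, 45]
r3 m[φ0→X15] = [698, 262, 516]
r3 m[φ0→X6] = [8, 14, 12]
r3 m[φ1→X14] = [1670, 1408, 1990]
r3 m[φ1→X6] = [1103, 586, 777]
r3 m[φ1→X13] = [2988, 2136, 2016]
r3 m[φ2→X14] = [7, 9, 1]
r3 m[φ3→X13] = [6, 3, 1]
r3 m[X15→φ0] = [1, 1, 1]
r3 m[X14→φ1] = [7, 9, 1]
r3 m[X14→φ2] = [41, 35, 58]
r3 m[X6→φ0] = [56, 46, 32]
r3 m[X6→φ1] = [8, 14, 12]
r3 m[X13→φ1] = [6, 3, 1]
r3 m[X13→φ3] = [50, 39, 45]
r4 m[φ0→X15] = [698, 262, 516]
r4 m[φ0→X6] = [8, 14, 12]
r4 m[φ1→X14] = [1670, 1408, 1990]
r4 m[φ1→X6] = [1103, 586, 777]
r4 m[φ1→X13] = [2988, 2136, 2016]
r4 m[φ2→X14] = [7, 9, 1]
r4 m[φ3→X13] = [6, 3, 1]
r4 m[X15→φ0] = [1, 1, 1]
r4 m[X14→φ1] = [7, 9, 1]
r4 m[X14→φ2] = [1670, 1408, 1990]
r4 m[X6→φ0] = [1103, 586, 777]
r4 m[X6→φ1] = [8, 14, 12]
r4 m[X13→φ1] = [6, 3, 1]
r4 m[X13→φ3] = [2988, 2136, 2016]
r5 m[φ0→X15] = [11948, 5574, 8830]
r5 m[φ0→X6] = [8, 14, 12]
r5 m[φ1→X14] = [1670, 1408, 1990]
r5 m[φ1→X6] = [1103, 586, 777]
r5 m[φ1→X13] = [2988, 2136, 2016]
r5 m[φ2→X14] = [7, 9, 1]
r5 m[φ3→X13] = [6, 3, 1]
r5 m[X15→φ0] = [1, 1, 1]
r5 m[X14→φ1] = [7, 9, 1]
r5 m[X14→φ2] = [1670, 1408, 1990]
r5 m[X6→φ0] = [1103, 586, 777]
r5 m[X6→φ1] = [8, 14, 12]
r5 m[X13→φ1] = [6, 3, 1]
r5 m[X13→φ3] = [2988, 2136, 2016]
r6 m[φ0→X15] = [11948, 5574, 8830]
r6 m[φ0→X6] = [8, 14, 12]
r6 m[φ1→X14] = [1670, 1408, 1990]
r6 m[φ1→X6] = [1103, 586, 777]
r6 m[φ1→X13] = [2988, 2136, 2016]
r6 m[φ2→X14] = [7, 9, 1]
r6 m[φ3→X13] = [6, 3, 1]
r6 m[X15→φ0] = [1, 1, 1]
r6 m[X14→φ1] = [7, 9, 1]
r6 m[X14→φ2] = [1670, 1408, 1990]
r6 m[X6→φ0] = [1103, 586, 777]
r6 m[X6→φ1] = [8, 14, 12]
r6 m[X13→φ1] = [6, 3, 1]
r6 m[X13→φ3] = [2988, 2136, 2016]
fixed point reached at round 6
b[X6] = ⊗ incoming = [8824, 8204, 9324]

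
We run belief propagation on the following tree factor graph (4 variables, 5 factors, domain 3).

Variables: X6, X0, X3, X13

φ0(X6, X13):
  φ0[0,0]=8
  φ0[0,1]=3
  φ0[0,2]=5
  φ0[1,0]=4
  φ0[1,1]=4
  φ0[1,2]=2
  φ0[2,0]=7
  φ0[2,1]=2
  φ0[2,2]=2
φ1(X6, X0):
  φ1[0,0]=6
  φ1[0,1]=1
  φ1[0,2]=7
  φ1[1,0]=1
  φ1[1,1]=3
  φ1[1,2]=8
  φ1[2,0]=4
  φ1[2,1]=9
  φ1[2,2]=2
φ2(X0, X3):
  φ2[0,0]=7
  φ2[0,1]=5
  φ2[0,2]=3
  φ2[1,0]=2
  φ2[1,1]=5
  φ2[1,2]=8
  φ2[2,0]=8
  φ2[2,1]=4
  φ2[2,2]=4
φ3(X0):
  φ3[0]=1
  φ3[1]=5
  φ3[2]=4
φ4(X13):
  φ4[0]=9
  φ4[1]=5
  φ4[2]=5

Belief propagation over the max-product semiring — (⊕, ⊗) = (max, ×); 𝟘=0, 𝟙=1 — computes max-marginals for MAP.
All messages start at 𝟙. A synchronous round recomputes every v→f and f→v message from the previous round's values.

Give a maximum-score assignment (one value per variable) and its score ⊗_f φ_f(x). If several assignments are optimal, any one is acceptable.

init: all messages = 𝟙 over 3 values
r1 m[φ0→X6] = [8, 4, 7]
r1 m[φ0→X13] = [8, 4, 5]
r1 m[φ1→X6] = [7, 8, 9]
r1 m[φ1→X0] = [6, 9, 8]
r1 m[φ2→X0] = [7, 8, 8]
r1 m[φ2→X3] = [8, 5, 8]
r1 m[φ3→X0] = [1, 5, 4]
r1 m[φ4→X13] = [9, 5, 5]
r1 m[X6→φ0] = [1, 1, 1]
r1 m[X6→φ1] = [1, 1, 1]
r1 m[X0→φ1] = [1, 1, 1]
r1 m[X0→φ2] = [1, 1, 1]
r1 m[X0→φ3] = [1, 1, 1]
r1 m[X3→φ2] = [1, 1, 1]
r1 m[X13→φ0] = [1, 1, 1]
r1 m[X13→φ4] = [1, 1, 1]
r2 m[φ0→X6] = [8, 4, 7]
r2 m[φ0→X13] = [8, 4, 5]
r2 m[φ1→X6] = [7, 8, 9]
r2 m[φ1→X0] = [6, 9, 8]
r2 m[φ2→X0] = [7, 8, 8]
r2 m[φ2→X3] = [8, 5, 8]
r2 m[φ3→X0] = [1, 5, 4]
r2 m[φ4→X13] = [9, 5, 5]
r2 m[X6→φ0] = [7, 8, 9]
r2 m[X6→φ1] = [8, 4, 7]
r2 m[X0→φ1] = [7, 40, 32]
r2 m[X0→φ2] = [6, 45, 32]
r2 m[X0→φ3] = [42, 72, 64]
r2 m[X3→φ2] = [1, 1, 1]
r2 m[X13→φ0] = [9, 5, 5]
r2 m[X13→φ4] = [8, 4, 5]
r3 m[φ0→X6] = [72, 36, 63]
r3 m[φ0→X13] = [63, 32, 35]
r3 m[φ1→X6] = [224, 256, 360]
r3 m[φ1→X0] = [48, 63, 56]
r3 m[φ2→X0] = [7, 8, 8]
r3 m[φ2→X3] = [256, 225, 360]
r3 m[φ3→X0] = [1, 5, 4]
r3 m[φ4→X13] = [9, 5, 5]
r3 m[X6→φ0] = [7, 8, 9]
r3 m[X6→φ1] = [8, 4, 7]
r3 m[X0→φ1] = [7, 40, 32]
r3 m[X0→φ2] = [6, 45, 32]
r3 m[X0→φ3] = [42, 72, 64]
r3 m[X3→φ2] = [1, 1, 1]
r3 m[X13→φ0] = [9, 5, 5]
r3 m[X13→φ4] = [8, 4, 5]
r4 m[φ0→X6] = [72, 36, 63]
r4 m[φ0→X13] = [63, 32, 35]
r4 m[φ1→X6] = [224, 256, 360]
r4 m[φ1→X0] = [48, 63, 56]
r4 m[φ2→X0] = [7, 8, 8]
r4 m[φ2→X3] = [256, 225, 360]
r4 m[φ3→X0] = [1, 5, 4]
r4 m[φ4→X13] = [9, 5, 5]
r4 m[X6→φ0] = [224, 256, 360]
r4 m[X6→φ1] = [72, 36, 63]
r4 m[X0→φ1] = [7, 40, 32]
r4 m[X0→φ2] = [48, 315, 224]
r4 m[X0→φ3] = [336, 504, 448]
r4 m[X3→φ2] = [1, 1, 1]
r4 m[X13→φ0] = [9, 5, 5]
r4 m[X13→φ4] = [63, 32, 35]
r5 m[φ0→X6] = [72, 36, 63]
r5 m[φ0→X13] = [2520, 1024, 1120]
r5 m[φ1→X6] = [224, 256, 360]
r5 m[φ1→X0] = [432, 567, 504]
r5 m[φ2→X0] = [7, 8, 8]
r5 m[φ2→X3] = [1792, 1575, 2520]
r5 m[φ3→X0] = [1, 5, 4]
r5 m[φ4→X13] = [9, 5, 5]
r5 m[X6→φ0] = [224, 256, 360]
r5 m[X6→φ1] = [72, 36, 63]
r5 m[X0→φ1] = [7, 40, 32]
r5 m[X0→φ2] = [48, 315, 224]
r5 m[X0→φ3] = [336, 504, 448]
r5 m[X3→φ2] = [1, 1, 1]
r5 m[X13→φ0] = [9, 5, 5]
r5 m[X13→φ4] = [63, 32, 35]
r6 m[φ0→X6] = [72, 36, 63]
r6 m[φ0→X13] = [2520, 1024, 1120]
r6 m[φ1→X6] = [224, 256, 360]
r6 m[φ1→X0] = [432, 567, 504]
r6 m[φ2→X0] = [7, 8, 8]
r6 m[φ2→X3] = [1792, 1575, 2520]
r6 m[φ3→X0] = [1, 5, 4]
r6 m[φ4→X13] = [9, 5, 5]
r6 m[X6→φ0] = [224, 256, 360]
r6 m[X6→φ1] = [72, 36, 63]
r6 m[X0→φ1] = [7, 40, 32]
r6 m[X0→φ2] = [432, 2835, 2016]
r6 m[X0→φ3] = [3024, 4536, 4032]
r6 m[X3→φ2] = [1, 1, 1]
r6 m[X13→φ0] = [9, 5, 5]
r6 m[X13→φ4] = [2520, 1024, 1120]
r7 m[φ0→X6] = [72, 36, 63]
r7 m[φ0→X13] = [2520, 1024, 1120]
r7 m[φ1→X6] = [224, 256, 360]
r7 m[φ1→X0] = [432, 567, 504]
r7 m[φ2→X0] = [7, 8, 8]
r7 m[φ2→X3] = [16128, 14175, 22680]
r7 m[φ3→X0] = [1, 5, 4]
r7 m[φ4→X13] = [9, 5, 5]
r7 m[X6→φ0] = [224, 256, 360]
r7 m[X6→φ1] = [72, 36, 63]
r7 m[X0→φ1] = [7, 40, 32]
r7 m[X0→φ2] = [432, 2835, 2016]
r7 m[X0→φ3] = [3024, 4536, 4032]
r7 m[X3→φ2] = [1, 1, 1]
r7 m[X13→φ0] = [9, 5, 5]
r7 m[X13→φ4] = [2520, 1024, 1120]
r8 m[φ0→X6] = [72, 36, 63]
r8 m[φ0→X13] = [2520, 1024, 1120]
r8 m[φ1→X6] = [224, 256, 360]
r8 m[φ1→X0] = [432, 567, 504]
r8 m[φ2→X0] = [7, 8, 8]
r8 m[φ2→X3] = [16128, 14175, 22680]
r8 m[φ3→X0] = [1, 5, 4]
r8 m[φ4→X13] = [9, 5, 5]
r8 m[X6→φ0] = [224, 256, 360]
r8 m[X6→φ1] = [72, 36, 63]
r8 m[X0→φ1] = [7, 40, 32]
r8 m[X0→φ2] = [432, 2835, 2016]
r8 m[X0→φ3] = [3024, 4536, 4032]
r8 m[X3→φ2] = [1, 1, 1]
r8 m[X13→φ0] = [9, 5, 5]
r8 m[X13→φ4] = [2520, 1024, 1120]
fixed point reached at round 8
traceback from X6: (X6=2, X0=1, X3=2, X13=0), score=22680

assignment: (X6=2, X0=1, X3=2, X13=0); score = 22680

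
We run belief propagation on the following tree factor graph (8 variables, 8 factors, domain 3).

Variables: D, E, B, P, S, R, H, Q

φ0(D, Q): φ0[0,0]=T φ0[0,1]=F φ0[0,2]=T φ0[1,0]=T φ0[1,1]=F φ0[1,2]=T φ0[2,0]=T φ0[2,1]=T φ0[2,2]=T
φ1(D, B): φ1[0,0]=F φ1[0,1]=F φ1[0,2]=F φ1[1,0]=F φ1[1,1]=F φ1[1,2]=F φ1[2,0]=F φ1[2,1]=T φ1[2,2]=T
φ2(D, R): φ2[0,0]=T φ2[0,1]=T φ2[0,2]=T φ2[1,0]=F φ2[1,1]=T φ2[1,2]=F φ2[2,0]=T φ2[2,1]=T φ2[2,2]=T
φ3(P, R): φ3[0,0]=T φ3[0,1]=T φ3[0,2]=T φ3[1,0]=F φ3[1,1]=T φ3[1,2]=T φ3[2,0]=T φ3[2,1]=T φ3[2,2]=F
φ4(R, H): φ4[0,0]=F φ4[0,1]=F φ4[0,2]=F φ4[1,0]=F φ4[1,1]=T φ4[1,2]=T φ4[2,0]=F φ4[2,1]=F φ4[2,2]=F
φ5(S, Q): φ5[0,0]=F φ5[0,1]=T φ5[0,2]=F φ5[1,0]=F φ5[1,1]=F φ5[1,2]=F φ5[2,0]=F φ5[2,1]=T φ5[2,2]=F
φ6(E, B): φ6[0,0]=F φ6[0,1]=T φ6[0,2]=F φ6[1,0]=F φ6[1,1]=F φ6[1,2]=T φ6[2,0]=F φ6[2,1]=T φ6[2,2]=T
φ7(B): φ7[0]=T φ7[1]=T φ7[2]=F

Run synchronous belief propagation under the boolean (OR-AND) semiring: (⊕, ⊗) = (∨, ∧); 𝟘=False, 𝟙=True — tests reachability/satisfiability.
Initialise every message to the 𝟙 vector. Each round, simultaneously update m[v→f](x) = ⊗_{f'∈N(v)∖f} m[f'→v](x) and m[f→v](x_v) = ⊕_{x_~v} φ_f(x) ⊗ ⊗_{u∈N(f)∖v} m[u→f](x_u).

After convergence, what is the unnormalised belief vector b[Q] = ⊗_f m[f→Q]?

b[Q] = [F, T, F]

init: all messages = 𝟙 over 3 values
r1 m[φ0→D] = [T, T, T]
r1 m[φ0→Q] = [T, T, T]
r1 m[φ1→D] = [F, F, T]
r1 m[φ1→B] = [F, T, T]
r1 m[φ2→D] = [T, T, T]
r1 m[φ2→R] = [T, T, T]
r1 m[φ3→P] = [T, T, T]
r1 m[φ3→R] = [T, T, T]
r1 m[φ4→R] = [F, T, F]
r1 m[φ4→H] = [F, T, T]
r1 m[φ5→S] = [T, F, T]
r1 m[φ5→Q] = [F, T, F]
r1 m[φ6→E] = [T, T, T]
r1 m[φ6→B] = [F, T, T]
r1 m[φ7→B] = [T, T, F]
r1 m[D→φ0] = [T, T, T]
r1 m[D→φ1] = [T, T, T]
r1 m[D→φ2] = [T, T, T]
r1 m[E→φ6] = [T, T, T]
r1 m[B→φ1] = [T, T, T]
r1 m[B→φ6] = [T, T, T]
r1 m[B→φ7] = [T, T, T]
r1 m[P→φ3] = [T, T, T]
r1 m[S→φ5] = [T, T, T]
r1 m[R→φ2] = [T, T, T]
r1 m[R→φ3] = [T, T, T]
r1 m[R→φ4] = [T, T, T]
r1 m[H→φ4] = [T, T, T]
r1 m[Q→φ0] = [T, T, T]
r1 m[Q→φ5] = [T, T, T]
r2 m[φ0→D] = [T, T, T]
r2 m[φ0→Q] = [T, T, T]
r2 m[φ1→D] = [F, F, T]
r2 m[φ1→B] = [F, T, T]
r2 m[φ2→D] = [T, T, T]
r2 m[φ2→R] = [T, T, T]
r2 m[φ3→P] = [T, T, T]
r2 m[φ3→R] = [T, T, T]
r2 m[φ4→R] = [F, T, F]
r2 m[φ4→H] = [F, T, T]
r2 m[φ5→S] = [T, F, T]
r2 m[φ5→Q] = [F, T, F]
r2 m[φ6→E] = [T, T, T]
r2 m[φ6→B] = [F, T, T]
r2 m[φ7→B] = [T, T, F]
r2 m[D→φ0] = [F, F, T]
r2 m[D→φ1] = [T, T, T]
r2 m[D→φ2] = [F, F, T]
r2 m[E→φ6] = [T, T, T]
r2 m[B→φ1] = [F, T, F]
r2 m[B→φ6] = [F, T, F]
r2 m[B→φ7] = [F, T, T]
r2 m[P→φ3] = [T, T, T]
r2 m[S→φ5] = [T, T, T]
r2 m[R→φ2] = [F, T, F]
r2 m[R→φ3] = [F, T, F]
r2 m[R→φ4] = [T, T, T]
r2 m[H→φ4] = [T, T, T]
r2 m[Q→φ0] = [F, T, F]
r2 m[Q→φ5] = [T, T, T]
r3 m[φ0→D] = [F, F, T]
r3 m[φ0→Q] = [T, T, T]
r3 m[φ1→D] = [F, F, T]
r3 m[φ1→B] = [F, T, T]
r3 m[φ2→D] = [T, T, T]
r3 m[φ2→R] = [T, T, T]
r3 m[φ3→P] = [T, T, T]
r3 m[φ3→R] = [T, T, T]
r3 m[φ4→R] = [F, T, F]
r3 m[φ4→H] = [F, T, T]
r3 m[φ5→S] = [T, F, T]
r3 m[φ5→Q] = [F, T, F]
r3 m[φ6→E] = [T, F, T]
r3 m[φ6→B] = [F, T, T]
r3 m[φ7→B] = [T, T, F]
r3 m[D→φ0] = [F, F, T]
r3 m[D→φ1] = [T, T, T]
r3 m[D→φ2] = [F, F, T]
r3 m[E→φ6] = [T, T, T]
r3 m[B→φ1] = [F, T, F]
r3 m[B→φ6] = [F, T, F]
r3 m[B→φ7] = [F, T, T]
r3 m[P→φ3] = [T, T, T]
r3 m[S→φ5] = [T, T, T]
r3 m[R→φ2] = [F, T, F]
r3 m[R→φ3] = [F, T, F]
r3 m[R→φ4] = [T, T, T]
r3 m[H→φ4] = [T, T, T]
r3 m[Q→φ0] = [F, T, F]
r3 m[Q→φ5] = [T, T, T]
r4 m[φ0→D] = [F, F, T]
r4 m[φ0→Q] = [T, T, T]
r4 m[φ1→D] = [F, F, T]
r4 m[φ1→B] = [F, T, T]
r4 m[φ2→D] = [T, T, T]
r4 m[φ2→R] = [T, T, T]
r4 m[φ3→P] = [T, T, T]
r4 m[φ3→R] = [T, T, T]
r4 m[φ4→R] = [F, T, F]
r4 m[φ4→H] = [F, T, T]
r4 m[φ5→S] = [T, F, T]
r4 m[φ5→Q] = [F, T, F]
r4 m[φ6→E] = [T, F, T]
r4 m[φ6→B] = [F, T, T]
r4 m[φ7→B] = [T, T, F]
r4 m[D→φ0] = [F, F, T]
r4 m[D→φ1] = [F, F, T]
r4 m[D→φ2] = [F, F, T]
r4 m[E→φ6] = [T, T, T]
r4 m[B→φ1] = [F, T, F]
r4 m[B→φ6] = [F, T, F]
r4 m[B→φ7] = [F, T, T]
r4 m[P→φ3] = [T, T, T]
r4 m[S→φ5] = [T, T, T]
r4 m[R→φ2] = [F, T, F]
r4 m[R→φ3] = [F, T, F]
r4 m[R→φ4] = [T, T, T]
r4 m[H→φ4] = [T, T, T]
r4 m[Q→φ0] = [F, T, F]
r4 m[Q→φ5] = [T, T, T]
r5 m[φ0→D] = [F, F, T]
r5 m[φ0→Q] = [T, T, T]
r5 m[φ1→D] = [F, F, T]
r5 m[φ1→B] = [F, T, T]
r5 m[φ2→D] = [T, T, T]
r5 m[φ2→R] = [T, T, T]
r5 m[φ3→P] = [T, T, T]
r5 m[φ3→R] = [T, T, T]
r5 m[φ4→R] = [F, T, F]
r5 m[φ4→H] = [F, T, T]
r5 m[φ5→S] = [T, F, T]
r5 m[φ5→Q] = [F, T, F]
r5 m[φ6→E] = [T, F, T]
r5 m[φ6→B] = [F, T, T]
r5 m[φ7→B] = [T, T, F]
r5 m[D→φ0] = [F, F, T]
r5 m[D→φ1] = [F, F, T]
r5 m[D→φ2] = [F, F, T]
r5 m[E→φ6] = [T, T, T]
r5 m[B→φ1] = [F, T, F]
r5 m[B→φ6] = [F, T, F]
r5 m[B→φ7] = [F, T, T]
r5 m[P→φ3] = [T, T, T]
r5 m[S→φ5] = [T, T, T]
r5 m[R→φ2] = [F, T, F]
r5 m[R→φ3] = [F, T, F]
r5 m[R→φ4] = [T, T, T]
r5 m[H→φ4] = [T, T, T]
r5 m[Q→φ0] = [F, T, F]
r5 m[Q→φ5] = [T, T, T]
fixed point reached at round 5
b[Q] = ⊗ incoming = [F, T, F]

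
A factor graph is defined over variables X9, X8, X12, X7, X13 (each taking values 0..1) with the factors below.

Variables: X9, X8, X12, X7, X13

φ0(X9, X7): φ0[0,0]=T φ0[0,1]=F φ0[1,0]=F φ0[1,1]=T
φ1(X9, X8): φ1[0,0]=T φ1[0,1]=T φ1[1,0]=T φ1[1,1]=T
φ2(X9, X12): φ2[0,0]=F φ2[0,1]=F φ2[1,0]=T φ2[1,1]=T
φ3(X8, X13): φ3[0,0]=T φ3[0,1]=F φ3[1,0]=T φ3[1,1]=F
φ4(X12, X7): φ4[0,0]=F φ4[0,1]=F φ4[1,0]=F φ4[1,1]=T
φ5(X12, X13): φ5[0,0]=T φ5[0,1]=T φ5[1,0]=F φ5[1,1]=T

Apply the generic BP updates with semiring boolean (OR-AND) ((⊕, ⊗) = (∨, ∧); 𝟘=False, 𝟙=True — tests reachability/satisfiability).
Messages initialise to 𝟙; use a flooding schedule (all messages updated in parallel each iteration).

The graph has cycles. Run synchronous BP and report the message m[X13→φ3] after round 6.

init: all messages = 𝟙 over 2 values
r1 m[φ0→X9] = [T, T]
r1 m[φ0→X7] = [T, T]
r1 m[φ1→X9] = [T, T]
r1 m[φ1→X8] = [T, T]
r1 m[φ2→X9] = [F, T]
r1 m[φ2→X12] = [T, T]
r1 m[φ3→X8] = [T, T]
r1 m[φ3→X13] = [T, F]
r1 m[φ4→X12] = [F, T]
r1 m[φ4→X7] = [F, T]
r1 m[φ5→X12] = [T, T]
r1 m[φ5→X13] = [T, T]
r1 m[X9→φ0] = [T, T]
r1 m[X9→φ1] = [T, T]
r1 m[X9→φ2] = [T, T]
r1 m[X8→φ1] = [T, T]
r1 m[X8→φ3] = [T, T]
r1 m[X12→φ2] = [T, T]
r1 m[X12→φ4] = [T, T]
r1 m[X12→φ5] = [T, T]
r1 m[X7→φ0] = [T, T]
r1 m[X7→φ4] = [T, T]
r1 m[X13→φ3] = [T, T]
r1 m[X13→φ5] = [T, T]
r2 m[φ0→X9] = [T, T]
r2 m[φ0→X7] = [T, T]
r2 m[φ1→X9] = [T, T]
r2 m[φ1→X8] = [T, T]
r2 m[φ2→X9] = [F, T]
r2 m[φ2→X12] = [T, T]
r2 m[φ3→X8] = [T, T]
r2 m[φ3→X13] = [T, F]
r2 m[φ4→X12] = [F, T]
r2 m[φ4→X7] = [F, T]
r2 m[φ5→X12] = [T, T]
r2 m[φ5→X13] = [T, T]
r2 m[X9→φ0] = [F, T]
r2 m[X9→φ1] = [F, T]
r2 m[X9→φ2] = [T, T]
r2 m[X8→φ1] = [T, T]
r2 m[X8→φ3] = [T, T]
r2 m[X12→φ2] = [F, T]
r2 m[X12→φ4] = [T, T]
r2 m[X12→φ5] = [F, T]
r2 m[X7→φ0] = [F, T]
r2 m[X7→φ4] = [T, T]
r2 m[X13→φ3] = [T, T]
r2 m[X13→φ5] = [T, F]
r3 m[φ0→X9] = [F, T]
r3 m[φ0→X7] = [F, T]
r3 m[φ1→X9] = [T, T]
r3 m[φ1→X8] = [T, T]
r3 m[φ2→X9] = [F, T]
r3 m[φ2→X12] = [T, T]
r3 m[φ3→X8] = [T, T]
r3 m[φ3→X13] = [T, F]
r3 m[φ4→X12] = [F, T]
r3 m[φ4→X7] = [F, T]
r3 m[φ5→X12] = [T, F]
r3 m[φ5→X13] = [F, T]
r3 m[X9→φ0] = [F, T]
r3 m[X9→φ1] = [F, T]
r3 m[X9→φ2] = [T, T]
r3 m[X8→φ1] = [T, T]
r3 m[X8→φ3] = [T, T]
r3 m[X12→φ2] = [F, T]
r3 m[X12→φ4] = [T, T]
r3 m[X12→φ5] = [F, T]
r3 m[X7→φ0] = [F, T]
r3 m[X7→φ4] = [T, T]
r3 m[X13→φ3] = [T, T]
r3 m[X13→φ5] = [T, F]
r4 m[φ0→X9] = [F, T]
r4 m[φ0→X7] = [F, T]
r4 m[φ1→X9] = [T, T]
r4 m[φ1→X8] = [T, T]
r4 m[φ2→X9] = [F, T]
r4 m[φ2→X12] = [T, T]
r4 m[φ3→X8] = [T, T]
r4 m[φ3→X13] = [T, F]
r4 m[φ4→X12] = [F, T]
r4 m[φ4→X7] = [F, T]
r4 m[φ5→X12] = [T, F]
r4 m[φ5→X13] = [F, T]
r4 m[X9→φ0] = [F, T]
r4 m[X9→φ1] = [F, T]
r4 m[X9→φ2] = [F, T]
r4 m[X8→φ1] = [T, T]
r4 m[X8→φ3] = [T, T]
r4 m[X12→φ2] = [F, F]
r4 m[X12→φ4] = [T, F]
r4 m[X12→φ5] = [F, T]
r4 m[X7→φ0] = [F, T]
r4 m[X7→φ4] = [F, T]
r4 m[X13→φ3] = [F, T]
r4 m[X13→φ5] = [T, F]
r5 m[φ0→X9] = [F, T]
r5 m[φ0→X7] = [F, T]
r5 m[φ1→X9] = [T, T]
r5 m[φ1→X8] = [T, T]
r5 m[φ2→X9] = [F, F]
r5 m[φ2→X12] = [T, T]
r5 m[φ3→X8] = [F, F]
r5 m[φ3→X13] = [T, F]
r5 m[φ4→X12] = [F, T]
r5 m[φ4→X7] = [F, F]
r5 m[φ5→X12] = [T, F]
r5 m[φ5→X13] = [F, T]
r5 m[X9→φ0] = [F, T]
r5 m[X9→φ1] = [F, T]
r5 m[X9→φ2] = [F, T]
r5 m[X8→φ1] = [T, T]
r5 m[X8→φ3] = [T, T]
r5 m[X12→φ2] = [F, F]
r5 m[X12→φ4] = [T, F]
r5 m[X12→φ5] = [F, T]
r5 m[X7→φ0] = [F, T]
r5 m[X7→φ4] = [F, T]
r5 m[X13→φ3] = [F, T]
r5 m[X13→φ5] = [T, F]
r6 m[φ0→X9] = [F, T]
r6 m[φ0→X7] = [F, T]
r6 m[φ1→X9] = [T, T]
r6 m[φ1→X8] = [T, T]
r6 m[φ2→X9] = [F, F]
r6 m[φ2→X12] = [T, T]
r6 m[φ3→X8] = [F, F]
r6 m[φ3→X13] = [T, F]
r6 m[φ4→X12] = [F, T]
r6 m[φ4→X7] = [F, F]
r6 m[φ5→X12] = [T, F]
r6 m[φ5→X13] = [F, T]
r6 m[X9→φ0] = [F, F]
r6 m[X9→φ1] = [F, F]
r6 m[X9→φ2] = [F, T]
r6 m[X8→φ1] = [F, F]
r6 m[X8→φ3] = [T, T]
r6 m[X12→φ2] = [F, F]
r6 m[X12→φ4] = [T, F]
r6 m[X12→φ5] = [F, T]
r6 m[X7→φ0] = [F, F]
r6 m[X7→φ4] = [F, T]
r6 m[X13→φ3] = [F, T]
r6 m[X13→φ5] = [T, F]

message @ round 6 = [F, T]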